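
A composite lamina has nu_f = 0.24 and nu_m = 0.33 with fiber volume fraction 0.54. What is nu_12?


nu_12 = nu_f*Vf + nu_m*(1-Vf) = 0.24*0.54 + 0.33*0.46 = 0.2814

0.2814


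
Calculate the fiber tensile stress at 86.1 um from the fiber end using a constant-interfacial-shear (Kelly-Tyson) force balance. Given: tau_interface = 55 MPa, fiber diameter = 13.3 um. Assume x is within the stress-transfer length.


Force balance: sigma_f * (pi*d^2/4) = tau * (pi*d) * x  ->  sigma_f = 4 * tau * x / d
sigma_f = 4 * 55 * 86.1 / 13.3 = 1424.2 MPa

1424.2 MPa


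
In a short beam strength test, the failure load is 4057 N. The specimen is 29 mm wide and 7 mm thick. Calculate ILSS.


ILSS = 3F/(4bh) = 3*4057/(4*29*7) = 14.99 MPa

14.99 MPa


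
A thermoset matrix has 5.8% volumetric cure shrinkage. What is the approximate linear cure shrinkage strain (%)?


Linear shrinkage ≈ vol_shrink/3 = 5.8/3 = 1.933%

1.933%


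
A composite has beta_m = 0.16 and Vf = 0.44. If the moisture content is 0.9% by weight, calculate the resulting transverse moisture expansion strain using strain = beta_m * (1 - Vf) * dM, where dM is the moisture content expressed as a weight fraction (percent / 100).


dM = 0.9/100 = 0.009
strain = beta_m * (1-Vf) * dM = 0.16 * 0.56 * 0.009 = 0.0008064

0.0008064


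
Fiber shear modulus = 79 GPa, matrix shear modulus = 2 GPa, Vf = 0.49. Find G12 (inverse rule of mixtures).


1/G12 = Vf/Gf + (1-Vf)/Gm = 0.49/79 + 0.51/2
G12 = 3.83 GPa

3.83 GPa


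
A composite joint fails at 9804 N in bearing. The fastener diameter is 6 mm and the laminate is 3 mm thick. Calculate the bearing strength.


sigma_br = F/(d*h) = 9804/(6*3) = 544.7 MPa

544.7 MPa


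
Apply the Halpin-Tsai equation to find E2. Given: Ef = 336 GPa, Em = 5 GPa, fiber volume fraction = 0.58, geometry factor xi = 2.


eta = (Ef/Em - 1)/(Ef/Em + xi) = (67.2 - 1)/(67.2 + 2) = 0.9566
E2 = Em*(1+xi*eta*Vf)/(1-eta*Vf) = 23.7 GPa

23.7 GPa


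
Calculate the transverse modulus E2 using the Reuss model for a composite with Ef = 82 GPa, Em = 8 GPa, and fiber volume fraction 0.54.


1/E2 = Vf/Ef + (1-Vf)/Em = 0.54/82 + 0.46/8
E2 = 15.6 GPa

15.6 GPa


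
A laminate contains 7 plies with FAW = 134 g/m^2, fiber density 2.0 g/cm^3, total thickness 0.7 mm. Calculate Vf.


Vf = n * FAW / (rho_f * h * 1000) = 7 * 134 / (2.0 * 0.7 * 1000) = 0.67

0.67


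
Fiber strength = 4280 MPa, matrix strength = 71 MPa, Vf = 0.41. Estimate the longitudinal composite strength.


sigma_1 = sigma_f*Vf + sigma_m*(1-Vf) = 4280*0.41 + 71*0.59 = 1796.7 MPa

1796.7 MPa


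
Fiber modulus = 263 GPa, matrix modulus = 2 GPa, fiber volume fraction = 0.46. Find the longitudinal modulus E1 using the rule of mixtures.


E1 = Ef*Vf + Em*(1-Vf) = 263*0.46 + 2*0.54 = 122.06 GPa

122.06 GPa


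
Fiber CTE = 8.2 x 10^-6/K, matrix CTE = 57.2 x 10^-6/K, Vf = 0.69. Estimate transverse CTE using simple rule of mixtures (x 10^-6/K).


alpha_2 = alpha_f*Vf + alpha_m*(1-Vf) = 8.2*0.69 + 57.2*0.31 = 23.4 x 10^-6/K

23.4 x 10^-6/K


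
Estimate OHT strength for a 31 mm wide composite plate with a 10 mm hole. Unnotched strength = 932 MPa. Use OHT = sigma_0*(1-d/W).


OHT = sigma_0*(1-d/W) = 932*(1-10/31) = 631.4 MPa

631.4 MPa


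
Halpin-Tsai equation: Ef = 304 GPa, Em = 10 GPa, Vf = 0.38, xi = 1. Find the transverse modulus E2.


eta = (Ef/Em - 1)/(Ef/Em + xi) = (30.4 - 1)/(30.4 + 1) = 0.9363
E2 = Em*(1+xi*eta*Vf)/(1-eta*Vf) = 21.05 GPa

21.05 GPa


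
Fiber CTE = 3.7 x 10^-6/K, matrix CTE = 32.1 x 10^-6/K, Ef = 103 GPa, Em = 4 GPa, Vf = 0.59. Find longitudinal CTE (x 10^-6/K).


E1 = Ef*Vf + Em*(1-Vf) = 62.41
alpha_1 = (alpha_f*Ef*Vf + alpha_m*Em*(1-Vf))/E1 = 4.45 x 10^-6/K

4.45 x 10^-6/K


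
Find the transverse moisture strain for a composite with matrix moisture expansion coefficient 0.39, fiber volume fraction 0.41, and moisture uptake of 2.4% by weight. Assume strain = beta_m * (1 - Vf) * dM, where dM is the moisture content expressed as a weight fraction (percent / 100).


dM = 2.4/100 = 0.024
strain = beta_m * (1-Vf) * dM = 0.39 * 0.59 * 0.024 = 0.0055224

0.0055224


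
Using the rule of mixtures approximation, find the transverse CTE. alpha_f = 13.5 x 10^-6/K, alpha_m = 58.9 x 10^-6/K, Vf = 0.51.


alpha_2 = alpha_f*Vf + alpha_m*(1-Vf) = 13.5*0.51 + 58.9*0.49 = 35.7 x 10^-6/K

35.7 x 10^-6/K


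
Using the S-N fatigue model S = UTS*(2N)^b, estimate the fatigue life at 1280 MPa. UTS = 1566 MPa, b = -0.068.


N = 0.5 * (S/UTS)^(1/b) = 0.5 * (1280/1566)^(1/-0.068) = 9.7037 cycles

9.7037 cycles


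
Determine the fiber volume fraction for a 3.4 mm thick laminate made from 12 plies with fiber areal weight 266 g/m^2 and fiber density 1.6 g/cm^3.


Vf = n * FAW / (rho_f * h * 1000) = 12 * 266 / (1.6 * 3.4 * 1000) = 0.5868

0.5868


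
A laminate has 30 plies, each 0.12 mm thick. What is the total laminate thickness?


h = n * t_ply = 30 * 0.12 = 3.6 mm

3.6 mm


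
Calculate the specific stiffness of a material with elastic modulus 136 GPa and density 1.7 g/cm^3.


Specific stiffness = E/rho = 136/1.7 = 80.0 GPa/(g/cm^3)

80.0 GPa/(g/cm^3)


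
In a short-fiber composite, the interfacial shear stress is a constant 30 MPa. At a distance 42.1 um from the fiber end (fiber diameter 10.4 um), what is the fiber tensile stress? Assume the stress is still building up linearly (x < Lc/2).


Force balance: sigma_f * (pi*d^2/4) = tau * (pi*d) * x  ->  sigma_f = 4 * tau * x / d
sigma_f = 4 * 30 * 42.1 / 10.4 = 485.8 MPa

485.8 MPa


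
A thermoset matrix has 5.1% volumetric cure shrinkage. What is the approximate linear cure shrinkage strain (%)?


Linear shrinkage ≈ vol_shrink/3 = 5.1/3 = 1.7%

1.7%


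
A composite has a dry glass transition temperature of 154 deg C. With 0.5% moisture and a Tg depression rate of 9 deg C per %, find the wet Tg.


Tg_wet = Tg_dry - k*moisture = 154 - 9*0.5 = 149.5 deg C

149.5 deg C


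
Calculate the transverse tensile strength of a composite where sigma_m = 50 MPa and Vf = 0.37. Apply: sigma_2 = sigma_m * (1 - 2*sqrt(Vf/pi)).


factor = 1 - 2*sqrt(0.37/pi) = 0.3136
sigma_2 = 50 * 0.3136 = 15.68 MPa

15.68 MPa


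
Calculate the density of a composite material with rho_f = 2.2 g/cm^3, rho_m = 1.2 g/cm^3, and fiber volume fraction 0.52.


rho_c = rho_f*Vf + rho_m*(1-Vf) = 2.2*0.52 + 1.2*0.48 = 1.72 g/cm^3

1.72 g/cm^3


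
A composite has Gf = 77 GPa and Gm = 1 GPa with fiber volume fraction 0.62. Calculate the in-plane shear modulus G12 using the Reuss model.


1/G12 = Vf/Gf + (1-Vf)/Gm = 0.62/77 + 0.38/1
G12 = 2.58 GPa

2.58 GPa


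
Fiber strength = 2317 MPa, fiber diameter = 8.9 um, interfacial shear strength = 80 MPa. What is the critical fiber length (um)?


Lc = sigma_f * d / (2 * tau_i) = 2317 * 8.9 / (2 * 80) = 128.9 um

128.9 um


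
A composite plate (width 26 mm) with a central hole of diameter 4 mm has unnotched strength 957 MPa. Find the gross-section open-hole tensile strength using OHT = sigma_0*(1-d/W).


OHT = sigma_0*(1-d/W) = 957*(1-4/26) = 809.8 MPa

809.8 MPa


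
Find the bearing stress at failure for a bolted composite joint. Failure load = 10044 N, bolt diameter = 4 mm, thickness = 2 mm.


sigma_br = F/(d*h) = 10044/(4*2) = 1255.5 MPa

1255.5 MPa


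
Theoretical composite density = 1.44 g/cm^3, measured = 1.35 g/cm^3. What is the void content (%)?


Void% = (rho_theo - rho_actual)/rho_theo * 100 = (1.44 - 1.35)/1.44 * 100 = 6.25%

6.25%


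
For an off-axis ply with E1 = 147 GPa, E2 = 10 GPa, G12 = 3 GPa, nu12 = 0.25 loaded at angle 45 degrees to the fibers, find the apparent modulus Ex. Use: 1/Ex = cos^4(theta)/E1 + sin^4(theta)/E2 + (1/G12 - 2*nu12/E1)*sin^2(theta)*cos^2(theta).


cos^4(45) = 0.25, sin^4(45) = 0.25, sin^2(45)*cos^2(45) = 0.25
1/G12 - 2*nu12/E1 = 1/3 - 2*0.25/147 = 0.329932 GPa^-1
1/Ex = 0.25/147 + 0.25/10 + 0.329932*0.25 = 0.1091837 GPa^-1
Ex = 9.16 GPa

9.16 GPa


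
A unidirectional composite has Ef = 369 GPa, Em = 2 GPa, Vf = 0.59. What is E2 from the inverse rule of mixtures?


1/E2 = Vf/Ef + (1-Vf)/Em = 0.59/369 + 0.41/2
E2 = 4.84 GPa

4.84 GPa


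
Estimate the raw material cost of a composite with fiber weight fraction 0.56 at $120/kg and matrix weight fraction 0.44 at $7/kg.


Cost = cost_f*Wf + cost_m*Wm = 120*0.56 + 7*0.44 = $70.28/kg

$70.28/kg


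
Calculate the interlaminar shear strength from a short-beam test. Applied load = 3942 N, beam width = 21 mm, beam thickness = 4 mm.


ILSS = 3F/(4bh) = 3*3942/(4*21*4) = 35.2 MPa

35.2 MPa


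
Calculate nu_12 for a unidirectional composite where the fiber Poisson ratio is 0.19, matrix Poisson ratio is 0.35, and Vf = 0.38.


nu_12 = nu_f*Vf + nu_m*(1-Vf) = 0.19*0.38 + 0.35*0.62 = 0.2892

0.2892


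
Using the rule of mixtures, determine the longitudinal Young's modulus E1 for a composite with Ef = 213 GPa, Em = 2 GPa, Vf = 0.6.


E1 = Ef*Vf + Em*(1-Vf) = 213*0.6 + 2*0.4 = 128.6 GPa

128.6 GPa


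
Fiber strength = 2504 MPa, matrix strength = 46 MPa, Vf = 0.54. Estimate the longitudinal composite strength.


sigma_1 = sigma_f*Vf + sigma_m*(1-Vf) = 2504*0.54 + 46*0.46 = 1373.3 MPa

1373.3 MPa


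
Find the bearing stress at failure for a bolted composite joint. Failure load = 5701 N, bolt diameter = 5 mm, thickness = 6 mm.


sigma_br = F/(d*h) = 5701/(5*6) = 190.0 MPa

190.0 MPa


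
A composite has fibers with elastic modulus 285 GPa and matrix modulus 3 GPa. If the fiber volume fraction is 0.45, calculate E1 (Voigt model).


E1 = Ef*Vf + Em*(1-Vf) = 285*0.45 + 3*0.55 = 129.9 GPa

129.9 GPa


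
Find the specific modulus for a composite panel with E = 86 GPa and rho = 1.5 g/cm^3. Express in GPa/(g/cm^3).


Specific stiffness = E/rho = 86/1.5 = 57.3 GPa/(g/cm^3)

57.3 GPa/(g/cm^3)


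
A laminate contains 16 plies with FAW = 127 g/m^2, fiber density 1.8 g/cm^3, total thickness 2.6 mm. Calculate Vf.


Vf = n * FAW / (rho_f * h * 1000) = 16 * 127 / (1.8 * 2.6 * 1000) = 0.4342

0.4342


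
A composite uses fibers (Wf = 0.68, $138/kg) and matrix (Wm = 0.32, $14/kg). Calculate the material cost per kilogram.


Cost = cost_f*Wf + cost_m*Wm = 138*0.68 + 14*0.32 = $98.32/kg

$98.32/kg


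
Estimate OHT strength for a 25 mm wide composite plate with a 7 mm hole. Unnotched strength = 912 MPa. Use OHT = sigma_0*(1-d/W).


OHT = sigma_0*(1-d/W) = 912*(1-7/25) = 656.6 MPa

656.6 MPa


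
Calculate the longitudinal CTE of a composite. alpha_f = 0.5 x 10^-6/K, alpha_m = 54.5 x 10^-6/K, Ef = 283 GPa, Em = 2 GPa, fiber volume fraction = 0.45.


E1 = Ef*Vf + Em*(1-Vf) = 128.45
alpha_1 = (alpha_f*Ef*Vf + alpha_m*Em*(1-Vf))/E1 = 0.96 x 10^-6/K

0.96 x 10^-6/K


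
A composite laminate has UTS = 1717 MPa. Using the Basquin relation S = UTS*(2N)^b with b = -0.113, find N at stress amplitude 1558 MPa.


N = 0.5 * (S/UTS)^(1/b) = 0.5 * (1558/1717)^(1/-0.113) = 1.1815 cycles

1.1815 cycles


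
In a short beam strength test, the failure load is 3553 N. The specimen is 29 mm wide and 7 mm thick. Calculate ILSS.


ILSS = 3F/(4bh) = 3*3553/(4*29*7) = 13.13 MPa

13.13 MPa


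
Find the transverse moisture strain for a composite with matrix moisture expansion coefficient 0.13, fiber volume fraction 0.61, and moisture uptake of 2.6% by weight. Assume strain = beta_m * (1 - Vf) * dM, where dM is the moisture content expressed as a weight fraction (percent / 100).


dM = 2.6/100 = 0.026
strain = beta_m * (1-Vf) * dM = 0.13 * 0.39 * 0.026 = 0.0013182

0.0013182


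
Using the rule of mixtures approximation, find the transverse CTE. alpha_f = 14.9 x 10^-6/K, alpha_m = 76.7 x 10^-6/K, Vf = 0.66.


alpha_2 = alpha_f*Vf + alpha_m*(1-Vf) = 14.9*0.66 + 76.7*0.34 = 35.9 x 10^-6/K

35.9 x 10^-6/K


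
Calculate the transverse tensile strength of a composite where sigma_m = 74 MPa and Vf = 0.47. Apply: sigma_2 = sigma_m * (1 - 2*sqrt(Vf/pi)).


factor = 1 - 2*sqrt(0.47/pi) = 0.2264
sigma_2 = 74 * 0.2264 = 16.76 MPa

16.76 MPa


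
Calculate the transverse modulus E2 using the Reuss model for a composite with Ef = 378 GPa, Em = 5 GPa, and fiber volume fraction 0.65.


1/E2 = Vf/Ef + (1-Vf)/Em = 0.65/378 + 0.35/5
E2 = 13.94 GPa

13.94 GPa


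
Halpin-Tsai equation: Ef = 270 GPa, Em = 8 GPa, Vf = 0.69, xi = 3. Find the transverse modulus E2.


eta = (Ef/Em - 1)/(Ef/Em + xi) = (33.75 - 1)/(33.75 + 3) = 0.8912
E2 = Em*(1+xi*eta*Vf)/(1-eta*Vf) = 59.09 GPa

59.09 GPa


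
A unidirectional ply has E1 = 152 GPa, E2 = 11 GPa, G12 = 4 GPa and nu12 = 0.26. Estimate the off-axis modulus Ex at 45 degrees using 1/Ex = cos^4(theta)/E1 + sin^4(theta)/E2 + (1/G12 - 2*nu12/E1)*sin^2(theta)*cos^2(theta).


cos^4(45) = 0.25, sin^4(45) = 0.25, sin^2(45)*cos^2(45) = 0.25
1/G12 - 2*nu12/E1 = 1/4 - 2*0.26/152 = 0.246579 GPa^-1
1/Ex = 0.25/152 + 0.25/11 + 0.246579*0.25 = 0.0860167 GPa^-1
Ex = 11.63 GPa

11.63 GPa


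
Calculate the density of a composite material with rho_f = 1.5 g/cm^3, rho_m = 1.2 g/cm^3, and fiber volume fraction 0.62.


rho_c = rho_f*Vf + rho_m*(1-Vf) = 1.5*0.62 + 1.2*0.38 = 1.386 g/cm^3

1.386 g/cm^3


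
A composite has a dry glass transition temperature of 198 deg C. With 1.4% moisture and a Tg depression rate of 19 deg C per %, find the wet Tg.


Tg_wet = Tg_dry - k*moisture = 198 - 19*1.4 = 171.4 deg C

171.4 deg C


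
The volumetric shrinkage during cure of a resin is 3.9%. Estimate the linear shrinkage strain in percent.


Linear shrinkage ≈ vol_shrink/3 = 3.9/3 = 1.3%

1.3%


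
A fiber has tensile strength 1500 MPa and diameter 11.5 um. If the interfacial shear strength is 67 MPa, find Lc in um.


Lc = sigma_f * d / (2 * tau_i) = 1500 * 11.5 / (2 * 67) = 128.7 um

128.7 um


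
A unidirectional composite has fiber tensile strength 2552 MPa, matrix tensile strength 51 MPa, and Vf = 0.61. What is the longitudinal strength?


sigma_1 = sigma_f*Vf + sigma_m*(1-Vf) = 2552*0.61 + 51*0.39 = 1576.6 MPa

1576.6 MPa


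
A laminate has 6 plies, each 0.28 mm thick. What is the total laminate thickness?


h = n * t_ply = 6 * 0.28 = 1.68 mm

1.68 mm


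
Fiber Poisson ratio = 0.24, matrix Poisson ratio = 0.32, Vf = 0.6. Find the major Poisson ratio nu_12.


nu_12 = nu_f*Vf + nu_m*(1-Vf) = 0.24*0.6 + 0.32*0.4 = 0.272

0.272


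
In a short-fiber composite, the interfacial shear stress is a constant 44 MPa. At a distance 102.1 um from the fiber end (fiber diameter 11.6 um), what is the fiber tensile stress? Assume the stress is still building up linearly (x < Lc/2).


Force balance: sigma_f * (pi*d^2/4) = tau * (pi*d) * x  ->  sigma_f = 4 * tau * x / d
sigma_f = 4 * 44 * 102.1 / 11.6 = 1549.1 MPa

1549.1 MPa


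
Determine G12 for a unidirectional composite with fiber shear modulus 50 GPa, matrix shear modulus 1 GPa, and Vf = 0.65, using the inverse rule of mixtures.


1/G12 = Vf/Gf + (1-Vf)/Gm = 0.65/50 + 0.35/1
G12 = 2.75 GPa

2.75 GPa


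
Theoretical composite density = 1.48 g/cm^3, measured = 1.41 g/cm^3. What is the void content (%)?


Void% = (rho_theo - rho_actual)/rho_theo * 100 = (1.48 - 1.41)/1.48 * 100 = 4.73%

4.73%


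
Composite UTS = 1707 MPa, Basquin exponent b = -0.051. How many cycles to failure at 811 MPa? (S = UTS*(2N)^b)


N = 0.5 * (S/UTS)^(1/b) = 0.5 * (811/1707)^(1/-0.051) = 1.0876e+06 cycles

1.0876e+06 cycles


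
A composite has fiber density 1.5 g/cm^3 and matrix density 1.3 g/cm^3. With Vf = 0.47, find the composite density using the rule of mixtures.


rho_c = rho_f*Vf + rho_m*(1-Vf) = 1.5*0.47 + 1.3*0.53 = 1.394 g/cm^3

1.394 g/cm^3


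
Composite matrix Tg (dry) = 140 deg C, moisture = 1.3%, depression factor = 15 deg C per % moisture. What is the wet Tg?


Tg_wet = Tg_dry - k*moisture = 140 - 15*1.3 = 120.5 deg C

120.5 deg C


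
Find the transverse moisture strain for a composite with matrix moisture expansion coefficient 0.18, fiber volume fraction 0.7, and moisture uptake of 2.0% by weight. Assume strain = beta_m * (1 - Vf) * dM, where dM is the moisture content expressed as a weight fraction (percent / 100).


dM = 2.0/100 = 0.02
strain = beta_m * (1-Vf) * dM = 0.18 * 0.3 * 0.02 = 0.00108

0.00108


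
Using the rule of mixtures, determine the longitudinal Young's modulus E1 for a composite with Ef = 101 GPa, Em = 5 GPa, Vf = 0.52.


E1 = Ef*Vf + Em*(1-Vf) = 101*0.52 + 5*0.48 = 54.92 GPa

54.92 GPa


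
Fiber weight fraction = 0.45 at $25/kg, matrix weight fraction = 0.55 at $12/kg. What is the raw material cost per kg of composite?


Cost = cost_f*Wf + cost_m*Wm = 25*0.45 + 12*0.55 = $17.85/kg

$17.85/kg


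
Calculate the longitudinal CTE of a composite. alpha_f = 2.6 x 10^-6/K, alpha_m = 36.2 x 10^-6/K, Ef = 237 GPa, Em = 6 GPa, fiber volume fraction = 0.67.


E1 = Ef*Vf + Em*(1-Vf) = 160.77
alpha_1 = (alpha_f*Ef*Vf + alpha_m*Em*(1-Vf))/E1 = 3.01 x 10^-6/K

3.01 x 10^-6/K


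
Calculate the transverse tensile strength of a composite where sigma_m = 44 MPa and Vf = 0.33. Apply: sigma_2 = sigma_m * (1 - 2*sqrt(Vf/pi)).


factor = 1 - 2*sqrt(0.33/pi) = 0.3518
sigma_2 = 44 * 0.3518 = 15.48 MPa

15.48 MPa


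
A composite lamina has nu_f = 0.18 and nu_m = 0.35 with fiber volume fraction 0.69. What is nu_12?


nu_12 = nu_f*Vf + nu_m*(1-Vf) = 0.18*0.69 + 0.35*0.31 = 0.2327

0.2327


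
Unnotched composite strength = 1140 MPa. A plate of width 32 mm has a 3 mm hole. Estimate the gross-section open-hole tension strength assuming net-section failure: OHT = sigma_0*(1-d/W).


OHT = sigma_0*(1-d/W) = 1140*(1-3/32) = 1033.1 MPa

1033.1 MPa


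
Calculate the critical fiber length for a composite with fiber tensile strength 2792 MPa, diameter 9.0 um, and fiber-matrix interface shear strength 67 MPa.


Lc = sigma_f * d / (2 * tau_i) = 2792 * 9.0 / (2 * 67) = 187.5 um

187.5 um


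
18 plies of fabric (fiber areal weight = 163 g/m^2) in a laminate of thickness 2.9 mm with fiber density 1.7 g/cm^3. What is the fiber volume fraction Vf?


Vf = n * FAW / (rho_f * h * 1000) = 18 * 163 / (1.7 * 2.9 * 1000) = 0.5951

0.5951


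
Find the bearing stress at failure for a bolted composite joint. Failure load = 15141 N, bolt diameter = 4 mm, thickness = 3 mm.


sigma_br = F/(d*h) = 15141/(4*3) = 1261.8 MPa

1261.8 MPa


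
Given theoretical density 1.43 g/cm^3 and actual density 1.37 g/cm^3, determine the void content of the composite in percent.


Void% = (rho_theo - rho_actual)/rho_theo * 100 = (1.43 - 1.37)/1.43 * 100 = 4.2%

4.2%


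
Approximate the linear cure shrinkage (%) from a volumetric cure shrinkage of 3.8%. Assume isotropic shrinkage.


Linear shrinkage ≈ vol_shrink/3 = 3.8/3 = 1.267%

1.267%


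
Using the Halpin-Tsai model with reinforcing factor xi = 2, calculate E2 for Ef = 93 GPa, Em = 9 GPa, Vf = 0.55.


eta = (Ef/Em - 1)/(Ef/Em + xi) = (10.3333 - 1)/(10.3333 + 2) = 0.7568
E2 = Em*(1+xi*eta*Vf)/(1-eta*Vf) = 28.25 GPa

28.25 GPa


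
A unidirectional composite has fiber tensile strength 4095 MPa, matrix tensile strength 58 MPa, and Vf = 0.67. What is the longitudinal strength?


sigma_1 = sigma_f*Vf + sigma_m*(1-Vf) = 4095*0.67 + 58*0.33 = 2762.8 MPa

2762.8 MPa


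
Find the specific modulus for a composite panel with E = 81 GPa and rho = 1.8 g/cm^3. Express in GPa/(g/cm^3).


Specific stiffness = E/rho = 81/1.8 = 45.0 GPa/(g/cm^3)

45.0 GPa/(g/cm^3)


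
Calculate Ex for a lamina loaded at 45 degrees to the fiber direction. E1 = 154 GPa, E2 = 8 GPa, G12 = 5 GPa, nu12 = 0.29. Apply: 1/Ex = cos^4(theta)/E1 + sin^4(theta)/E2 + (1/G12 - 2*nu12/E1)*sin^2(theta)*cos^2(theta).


cos^4(45) = 0.25, sin^4(45) = 0.25, sin^2(45)*cos^2(45) = 0.25
1/G12 - 2*nu12/E1 = 1/5 - 2*0.29/154 = 0.196234 GPa^-1
1/Ex = 0.25/154 + 0.25/8 + 0.196234*0.25 = 0.0819318 GPa^-1
Ex = 12.21 GPa

12.21 GPa


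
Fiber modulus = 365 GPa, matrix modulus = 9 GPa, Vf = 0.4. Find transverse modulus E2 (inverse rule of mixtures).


1/E2 = Vf/Ef + (1-Vf)/Em = 0.4/365 + 0.6/9
E2 = 14.76 GPa

14.76 GPa


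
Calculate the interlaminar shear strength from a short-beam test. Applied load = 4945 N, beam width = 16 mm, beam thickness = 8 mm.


ILSS = 3F/(4bh) = 3*4945/(4*16*8) = 28.97 MPa

28.97 MPa


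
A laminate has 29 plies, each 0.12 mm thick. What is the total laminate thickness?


h = n * t_ply = 29 * 0.12 = 3.48 mm

3.48 mm


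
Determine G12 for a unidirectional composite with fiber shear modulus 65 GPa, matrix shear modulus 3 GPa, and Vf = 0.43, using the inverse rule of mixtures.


1/G12 = Vf/Gf + (1-Vf)/Gm = 0.43/65 + 0.57/3
G12 = 5.09 GPa

5.09 GPa


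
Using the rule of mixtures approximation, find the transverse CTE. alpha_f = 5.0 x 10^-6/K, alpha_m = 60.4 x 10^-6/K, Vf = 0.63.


alpha_2 = alpha_f*Vf + alpha_m*(1-Vf) = 5.0*0.63 + 60.4*0.37 = 25.5 x 10^-6/K

25.5 x 10^-6/K


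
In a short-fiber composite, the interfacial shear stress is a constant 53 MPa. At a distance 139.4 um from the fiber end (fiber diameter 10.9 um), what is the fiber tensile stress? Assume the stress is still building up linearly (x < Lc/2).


Force balance: sigma_f * (pi*d^2/4) = tau * (pi*d) * x  ->  sigma_f = 4 * tau * x / d
sigma_f = 4 * 53 * 139.4 / 10.9 = 2711.3 MPa

2711.3 MPa


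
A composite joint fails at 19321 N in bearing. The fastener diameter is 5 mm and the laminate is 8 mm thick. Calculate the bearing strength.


sigma_br = F/(d*h) = 19321/(5*8) = 483.0 MPa

483.0 MPa


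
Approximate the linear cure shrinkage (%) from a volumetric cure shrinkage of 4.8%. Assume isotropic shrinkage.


Linear shrinkage ≈ vol_shrink/3 = 4.8/3 = 1.6%

1.6%


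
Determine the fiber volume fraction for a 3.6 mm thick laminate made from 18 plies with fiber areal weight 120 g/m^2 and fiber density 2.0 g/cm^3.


Vf = n * FAW / (rho_f * h * 1000) = 18 * 120 / (2.0 * 3.6 * 1000) = 0.3

0.3


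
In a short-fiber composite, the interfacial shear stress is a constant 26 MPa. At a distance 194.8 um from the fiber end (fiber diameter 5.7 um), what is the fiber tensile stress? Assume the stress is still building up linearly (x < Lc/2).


Force balance: sigma_f * (pi*d^2/4) = tau * (pi*d) * x  ->  sigma_f = 4 * tau * x / d
sigma_f = 4 * 26 * 194.8 / 5.7 = 3554.2 MPa

3554.2 MPa


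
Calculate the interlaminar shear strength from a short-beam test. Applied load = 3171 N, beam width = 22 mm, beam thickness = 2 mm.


ILSS = 3F/(4bh) = 3*3171/(4*22*2) = 54.05 MPa

54.05 MPa


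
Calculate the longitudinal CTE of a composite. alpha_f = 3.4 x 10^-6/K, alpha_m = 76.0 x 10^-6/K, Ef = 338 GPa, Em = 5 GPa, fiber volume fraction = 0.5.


E1 = Ef*Vf + Em*(1-Vf) = 171.5
alpha_1 = (alpha_f*Ef*Vf + alpha_m*Em*(1-Vf))/E1 = 4.46 x 10^-6/K

4.46 x 10^-6/K


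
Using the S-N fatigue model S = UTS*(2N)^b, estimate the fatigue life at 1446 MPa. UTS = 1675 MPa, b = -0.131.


N = 0.5 * (S/UTS)^(1/b) = 0.5 * (1446/1675)^(1/-0.131) = 1.5358 cycles

1.5358 cycles


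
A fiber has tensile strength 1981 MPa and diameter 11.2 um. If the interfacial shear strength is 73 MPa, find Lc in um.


Lc = sigma_f * d / (2 * tau_i) = 1981 * 11.2 / (2 * 73) = 152.0 um

152.0 um


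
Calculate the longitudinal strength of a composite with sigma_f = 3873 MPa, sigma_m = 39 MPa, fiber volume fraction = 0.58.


sigma_1 = sigma_f*Vf + sigma_m*(1-Vf) = 3873*0.58 + 39*0.42 = 2262.7 MPa

2262.7 MPa


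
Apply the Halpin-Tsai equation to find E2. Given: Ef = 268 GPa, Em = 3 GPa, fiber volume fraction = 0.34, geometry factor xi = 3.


eta = (Ef/Em - 1)/(Ef/Em + xi) = (89.3333 - 1)/(89.3333 + 3) = 0.9567
E2 = Em*(1+xi*eta*Vf)/(1-eta*Vf) = 8.78 GPa

8.78 GPa


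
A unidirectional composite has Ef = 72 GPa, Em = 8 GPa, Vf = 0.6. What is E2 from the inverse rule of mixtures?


1/E2 = Vf/Ef + (1-Vf)/Em = 0.6/72 + 0.4/8
E2 = 17.14 GPa

17.14 GPa


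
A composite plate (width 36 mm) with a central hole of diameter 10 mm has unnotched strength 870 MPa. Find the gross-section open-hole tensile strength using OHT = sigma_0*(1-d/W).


OHT = sigma_0*(1-d/W) = 870*(1-10/36) = 628.3 MPa

628.3 MPa


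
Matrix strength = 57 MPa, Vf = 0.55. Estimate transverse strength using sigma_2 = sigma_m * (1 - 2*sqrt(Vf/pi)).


factor = 1 - 2*sqrt(0.55/pi) = 0.1632
sigma_2 = 57 * 0.1632 = 9.3 MPa

9.3 MPa


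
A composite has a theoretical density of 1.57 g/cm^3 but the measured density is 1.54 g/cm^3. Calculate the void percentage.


Void% = (rho_theo - rho_actual)/rho_theo * 100 = (1.57 - 1.54)/1.57 * 100 = 1.91%

1.91%


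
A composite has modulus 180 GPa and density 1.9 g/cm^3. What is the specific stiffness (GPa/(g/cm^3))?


Specific stiffness = E/rho = 180/1.9 = 94.7 GPa/(g/cm^3)

94.7 GPa/(g/cm^3)


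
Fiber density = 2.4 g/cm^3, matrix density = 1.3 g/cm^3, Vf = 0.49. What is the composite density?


rho_c = rho_f*Vf + rho_m*(1-Vf) = 2.4*0.49 + 1.3*0.51 = 1.839 g/cm^3

1.839 g/cm^3


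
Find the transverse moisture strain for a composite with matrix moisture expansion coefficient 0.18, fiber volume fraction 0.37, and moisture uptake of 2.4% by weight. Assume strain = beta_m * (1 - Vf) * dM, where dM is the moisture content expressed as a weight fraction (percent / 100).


dM = 2.4/100 = 0.024
strain = beta_m * (1-Vf) * dM = 0.18 * 0.63 * 0.024 = 0.0027216

0.0027216


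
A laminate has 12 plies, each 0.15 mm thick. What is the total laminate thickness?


h = n * t_ply = 12 * 0.15 = 1.8 mm

1.8 mm


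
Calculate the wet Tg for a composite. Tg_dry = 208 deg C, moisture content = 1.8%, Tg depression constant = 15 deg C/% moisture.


Tg_wet = Tg_dry - k*moisture = 208 - 15*1.8 = 181.0 deg C

181.0 deg C


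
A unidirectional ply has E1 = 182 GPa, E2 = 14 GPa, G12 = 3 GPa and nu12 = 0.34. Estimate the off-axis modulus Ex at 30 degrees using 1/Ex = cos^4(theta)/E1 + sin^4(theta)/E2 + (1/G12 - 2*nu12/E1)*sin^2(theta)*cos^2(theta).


cos^4(30) = 0.5625, sin^4(30) = 0.0625, sin^2(30)*cos^2(30) = 0.1875
1/G12 - 2*nu12/E1 = 1/3 - 2*0.34/182 = 0.329597 GPa^-1
1/Ex = 0.5625/182 + 0.0625/14 + 0.329597*0.1875 = 0.0693544 GPa^-1
Ex = 14.42 GPa

14.42 GPa


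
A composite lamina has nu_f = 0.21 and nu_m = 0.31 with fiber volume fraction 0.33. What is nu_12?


nu_12 = nu_f*Vf + nu_m*(1-Vf) = 0.21*0.33 + 0.31*0.67 = 0.277

0.277


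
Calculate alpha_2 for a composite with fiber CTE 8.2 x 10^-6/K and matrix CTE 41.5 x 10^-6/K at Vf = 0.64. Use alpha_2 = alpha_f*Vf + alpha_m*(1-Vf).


alpha_2 = alpha_f*Vf + alpha_m*(1-Vf) = 8.2*0.64 + 41.5*0.36 = 20.2 x 10^-6/K

20.2 x 10^-6/K


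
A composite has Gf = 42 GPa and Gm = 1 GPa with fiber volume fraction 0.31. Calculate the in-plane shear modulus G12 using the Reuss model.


1/G12 = Vf/Gf + (1-Vf)/Gm = 0.31/42 + 0.69/1
G12 = 1.43 GPa

1.43 GPa


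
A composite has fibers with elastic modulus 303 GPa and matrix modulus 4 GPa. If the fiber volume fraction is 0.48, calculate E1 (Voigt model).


E1 = Ef*Vf + Em*(1-Vf) = 303*0.48 + 4*0.52 = 147.52 GPa

147.52 GPa


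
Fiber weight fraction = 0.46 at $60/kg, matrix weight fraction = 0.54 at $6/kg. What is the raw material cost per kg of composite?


Cost = cost_f*Wf + cost_m*Wm = 60*0.46 + 6*0.54 = $30.84/kg

$30.84/kg


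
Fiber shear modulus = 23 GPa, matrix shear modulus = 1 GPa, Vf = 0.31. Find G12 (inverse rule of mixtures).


1/G12 = Vf/Gf + (1-Vf)/Gm = 0.31/23 + 0.69/1
G12 = 1.42 GPa

1.42 GPa


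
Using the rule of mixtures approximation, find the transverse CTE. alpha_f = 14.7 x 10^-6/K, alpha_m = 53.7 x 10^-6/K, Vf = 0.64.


alpha_2 = alpha_f*Vf + alpha_m*(1-Vf) = 14.7*0.64 + 53.7*0.36 = 28.7 x 10^-6/K

28.7 x 10^-6/K


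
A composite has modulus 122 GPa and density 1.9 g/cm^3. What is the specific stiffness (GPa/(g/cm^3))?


Specific stiffness = E/rho = 122/1.9 = 64.2 GPa/(g/cm^3)

64.2 GPa/(g/cm^3)


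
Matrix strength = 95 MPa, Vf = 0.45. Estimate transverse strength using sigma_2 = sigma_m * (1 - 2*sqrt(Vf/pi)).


factor = 1 - 2*sqrt(0.45/pi) = 0.2431
sigma_2 = 95 * 0.2431 = 23.09 MPa

23.09 MPa


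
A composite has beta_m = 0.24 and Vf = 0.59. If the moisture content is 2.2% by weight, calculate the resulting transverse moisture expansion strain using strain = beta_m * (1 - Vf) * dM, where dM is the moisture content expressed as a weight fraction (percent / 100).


dM = 2.2/100 = 0.022
strain = beta_m * (1-Vf) * dM = 0.24 * 0.41 * 0.022 = 0.0021648

0.0021648


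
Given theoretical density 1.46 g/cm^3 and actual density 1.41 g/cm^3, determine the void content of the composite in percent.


Void% = (rho_theo - rho_actual)/rho_theo * 100 = (1.46 - 1.41)/1.46 * 100 = 3.42%

3.42%


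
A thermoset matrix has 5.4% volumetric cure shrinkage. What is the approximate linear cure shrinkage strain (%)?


Linear shrinkage ≈ vol_shrink/3 = 5.4/3 = 1.8%

1.8%


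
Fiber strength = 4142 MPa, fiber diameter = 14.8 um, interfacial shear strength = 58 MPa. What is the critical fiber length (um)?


Lc = sigma_f * d / (2 * tau_i) = 4142 * 14.8 / (2 * 58) = 528.5 um

528.5 um


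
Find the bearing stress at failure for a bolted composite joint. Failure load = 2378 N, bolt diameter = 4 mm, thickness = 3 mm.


sigma_br = F/(d*h) = 2378/(4*3) = 198.2 MPa

198.2 MPa


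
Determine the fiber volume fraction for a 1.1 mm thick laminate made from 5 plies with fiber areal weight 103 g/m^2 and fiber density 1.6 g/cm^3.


Vf = n * FAW / (rho_f * h * 1000) = 5 * 103 / (1.6 * 1.1 * 1000) = 0.2926

0.2926


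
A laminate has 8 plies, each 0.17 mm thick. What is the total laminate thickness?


h = n * t_ply = 8 * 0.17 = 1.36 mm

1.36 mm


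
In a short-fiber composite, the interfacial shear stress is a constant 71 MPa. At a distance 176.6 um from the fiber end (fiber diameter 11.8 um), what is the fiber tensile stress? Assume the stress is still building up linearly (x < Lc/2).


Force balance: sigma_f * (pi*d^2/4) = tau * (pi*d) * x  ->  sigma_f = 4 * tau * x / d
sigma_f = 4 * 71 * 176.6 / 11.8 = 4250.4 MPa

4250.4 MPa


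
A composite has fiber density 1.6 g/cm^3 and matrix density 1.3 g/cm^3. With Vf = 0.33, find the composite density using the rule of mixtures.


rho_c = rho_f*Vf + rho_m*(1-Vf) = 1.6*0.33 + 1.3*0.67 = 1.399 g/cm^3

1.399 g/cm^3


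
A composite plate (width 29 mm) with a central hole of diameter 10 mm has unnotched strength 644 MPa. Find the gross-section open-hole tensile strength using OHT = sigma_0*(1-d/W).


OHT = sigma_0*(1-d/W) = 644*(1-10/29) = 421.9 MPa

421.9 MPa


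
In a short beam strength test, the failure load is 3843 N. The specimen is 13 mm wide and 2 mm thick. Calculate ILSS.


ILSS = 3F/(4bh) = 3*3843/(4*13*2) = 110.86 MPa

110.86 MPa


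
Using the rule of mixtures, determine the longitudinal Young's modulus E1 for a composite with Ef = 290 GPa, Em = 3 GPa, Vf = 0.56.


E1 = Ef*Vf + Em*(1-Vf) = 290*0.56 + 3*0.44 = 163.72 GPa

163.72 GPa


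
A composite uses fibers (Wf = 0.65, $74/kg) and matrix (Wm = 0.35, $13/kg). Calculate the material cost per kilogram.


Cost = cost_f*Wf + cost_m*Wm = 74*0.65 + 13*0.35 = $52.65/kg

$52.65/kg


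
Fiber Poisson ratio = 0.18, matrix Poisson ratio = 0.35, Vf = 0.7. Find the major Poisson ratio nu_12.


nu_12 = nu_f*Vf + nu_m*(1-Vf) = 0.18*0.7 + 0.35*0.3 = 0.231

0.231


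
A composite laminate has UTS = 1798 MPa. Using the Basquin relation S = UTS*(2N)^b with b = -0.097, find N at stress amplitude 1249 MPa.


N = 0.5 * (S/UTS)^(1/b) = 0.5 * (1249/1798)^(1/-0.097) = 21.3884 cycles

21.3884 cycles


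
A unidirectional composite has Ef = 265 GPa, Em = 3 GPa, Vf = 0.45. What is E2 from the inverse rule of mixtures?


1/E2 = Vf/Ef + (1-Vf)/Em = 0.45/265 + 0.55/3
E2 = 5.4 GPa

5.4 GPa


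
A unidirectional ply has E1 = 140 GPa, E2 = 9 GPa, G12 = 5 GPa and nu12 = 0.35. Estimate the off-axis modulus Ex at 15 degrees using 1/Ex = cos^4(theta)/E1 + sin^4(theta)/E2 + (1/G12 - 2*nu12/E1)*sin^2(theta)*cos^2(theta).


cos^4(15) = 0.870513, sin^4(15) = 0.004487, sin^2(15)*cos^2(15) = 0.0625
1/G12 - 2*nu12/E1 = 1/5 - 2*0.35/140 = 0.195 GPa^-1
1/Ex = 0.870513/140 + 0.004487/9 + 0.195*0.0625 = 0.018904 GPa^-1
Ex = 52.9 GPa

52.9 GPa


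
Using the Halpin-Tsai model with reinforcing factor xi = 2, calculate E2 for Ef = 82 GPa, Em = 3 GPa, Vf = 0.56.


eta = (Ef/Em - 1)/(Ef/Em + xi) = (27.3333 - 1)/(27.3333 + 2) = 0.8977
E2 = Em*(1+xi*eta*Vf)/(1-eta*Vf) = 12.1 GPa

12.1 GPa


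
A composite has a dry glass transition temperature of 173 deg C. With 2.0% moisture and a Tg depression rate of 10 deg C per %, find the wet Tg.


Tg_wet = Tg_dry - k*moisture = 173 - 10*2.0 = 153.0 deg C

153.0 deg C


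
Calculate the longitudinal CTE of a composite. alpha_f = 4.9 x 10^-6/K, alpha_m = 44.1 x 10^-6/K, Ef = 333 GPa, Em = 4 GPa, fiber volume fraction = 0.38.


E1 = Ef*Vf + Em*(1-Vf) = 129.02
alpha_1 = (alpha_f*Ef*Vf + alpha_m*Em*(1-Vf))/E1 = 5.65 x 10^-6/K

5.65 x 10^-6/K


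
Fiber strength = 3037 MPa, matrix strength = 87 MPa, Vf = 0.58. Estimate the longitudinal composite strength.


sigma_1 = sigma_f*Vf + sigma_m*(1-Vf) = 3037*0.58 + 87*0.42 = 1798.0 MPa

1798.0 MPa


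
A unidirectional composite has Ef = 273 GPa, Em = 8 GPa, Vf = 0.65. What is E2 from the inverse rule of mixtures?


1/E2 = Vf/Ef + (1-Vf)/Em = 0.65/273 + 0.35/8
E2 = 21.68 GPa

21.68 GPa


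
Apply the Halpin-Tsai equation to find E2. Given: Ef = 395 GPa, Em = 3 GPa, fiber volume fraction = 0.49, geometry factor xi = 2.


eta = (Ef/Em - 1)/(Ef/Em + xi) = (131.6667 - 1)/(131.6667 + 2) = 0.9776
E2 = Em*(1+xi*eta*Vf)/(1-eta*Vf) = 11.27 GPa

11.27 GPa


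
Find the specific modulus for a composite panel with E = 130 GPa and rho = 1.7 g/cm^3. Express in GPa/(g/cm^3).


Specific stiffness = E/rho = 130/1.7 = 76.5 GPa/(g/cm^3)

76.5 GPa/(g/cm^3)


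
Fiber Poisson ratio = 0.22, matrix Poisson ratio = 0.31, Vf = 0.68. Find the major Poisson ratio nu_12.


nu_12 = nu_f*Vf + nu_m*(1-Vf) = 0.22*0.68 + 0.31*0.32 = 0.2488

0.2488


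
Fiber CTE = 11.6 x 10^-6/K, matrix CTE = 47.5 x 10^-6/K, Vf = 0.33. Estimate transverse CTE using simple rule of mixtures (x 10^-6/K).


alpha_2 = alpha_f*Vf + alpha_m*(1-Vf) = 11.6*0.33 + 47.5*0.67 = 35.7 x 10^-6/K

35.7 x 10^-6/K


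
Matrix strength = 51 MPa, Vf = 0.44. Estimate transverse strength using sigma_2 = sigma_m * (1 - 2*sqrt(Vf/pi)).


factor = 1 - 2*sqrt(0.44/pi) = 0.2515
sigma_2 = 51 * 0.2515 = 12.83 MPa

12.83 MPa


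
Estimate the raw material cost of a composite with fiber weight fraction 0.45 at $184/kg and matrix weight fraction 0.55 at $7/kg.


Cost = cost_f*Wf + cost_m*Wm = 184*0.45 + 7*0.55 = $86.65/kg

$86.65/kg


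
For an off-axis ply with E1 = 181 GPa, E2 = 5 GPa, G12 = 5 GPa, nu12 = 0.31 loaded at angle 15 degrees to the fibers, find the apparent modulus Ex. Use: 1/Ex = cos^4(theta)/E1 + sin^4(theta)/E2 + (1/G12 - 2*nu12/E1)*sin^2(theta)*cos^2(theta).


cos^4(15) = 0.870513, sin^4(15) = 0.004487, sin^2(15)*cos^2(15) = 0.0625
1/G12 - 2*nu12/E1 = 1/5 - 2*0.31/181 = 0.196575 GPa^-1
1/Ex = 0.870513/181 + 0.004487/5 + 0.196575*0.0625 = 0.0179928 GPa^-1
Ex = 55.58 GPa

55.58 GPa


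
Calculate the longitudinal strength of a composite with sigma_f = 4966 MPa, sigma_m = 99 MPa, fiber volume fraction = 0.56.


sigma_1 = sigma_f*Vf + sigma_m*(1-Vf) = 4966*0.56 + 99*0.44 = 2824.5 MPa

2824.5 MPa


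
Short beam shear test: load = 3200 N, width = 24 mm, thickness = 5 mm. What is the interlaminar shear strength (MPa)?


ILSS = 3F/(4bh) = 3*3200/(4*24*5) = 20.0 MPa

20.0 MPa


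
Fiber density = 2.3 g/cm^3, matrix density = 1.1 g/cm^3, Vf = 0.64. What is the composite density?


rho_c = rho_f*Vf + rho_m*(1-Vf) = 2.3*0.64 + 1.1*0.36 = 1.868 g/cm^3

1.868 g/cm^3


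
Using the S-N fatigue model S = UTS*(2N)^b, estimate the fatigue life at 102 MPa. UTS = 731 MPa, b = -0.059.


N = 0.5 * (S/UTS)^(1/b) = 0.5 * (102/731)^(1/-0.059) = 1.5699e+14 cycles

1.5699e+14 cycles


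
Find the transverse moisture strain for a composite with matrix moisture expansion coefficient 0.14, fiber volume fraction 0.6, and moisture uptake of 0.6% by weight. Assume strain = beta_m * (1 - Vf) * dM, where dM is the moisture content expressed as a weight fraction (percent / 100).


dM = 0.6/100 = 0.006
strain = beta_m * (1-Vf) * dM = 0.14 * 0.4 * 0.006 = 0.000336

0.000336


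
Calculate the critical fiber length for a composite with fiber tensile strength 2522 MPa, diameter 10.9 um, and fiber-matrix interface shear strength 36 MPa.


Lc = sigma_f * d / (2 * tau_i) = 2522 * 10.9 / (2 * 36) = 381.8 um

381.8 um


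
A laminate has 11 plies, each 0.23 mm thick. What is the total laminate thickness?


h = n * t_ply = 11 * 0.23 = 2.53 mm

2.53 mm


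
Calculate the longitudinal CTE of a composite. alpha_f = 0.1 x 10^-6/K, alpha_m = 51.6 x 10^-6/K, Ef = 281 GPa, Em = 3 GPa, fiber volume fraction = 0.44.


E1 = Ef*Vf + Em*(1-Vf) = 125.32
alpha_1 = (alpha_f*Ef*Vf + alpha_m*Em*(1-Vf))/E1 = 0.79 x 10^-6/K

0.79 x 10^-6/K


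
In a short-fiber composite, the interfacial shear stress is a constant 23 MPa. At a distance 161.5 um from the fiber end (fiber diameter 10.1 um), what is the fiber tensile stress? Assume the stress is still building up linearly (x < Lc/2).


Force balance: sigma_f * (pi*d^2/4) = tau * (pi*d) * x  ->  sigma_f = 4 * tau * x / d
sigma_f = 4 * 23 * 161.5 / 10.1 = 1471.1 MPa

1471.1 MPa


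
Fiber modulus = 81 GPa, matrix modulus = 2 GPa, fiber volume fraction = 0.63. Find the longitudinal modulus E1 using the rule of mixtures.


E1 = Ef*Vf + Em*(1-Vf) = 81*0.63 + 2*0.37 = 51.77 GPa

51.77 GPa


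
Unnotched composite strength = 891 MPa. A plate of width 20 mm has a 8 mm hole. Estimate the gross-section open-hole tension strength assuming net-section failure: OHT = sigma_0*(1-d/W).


OHT = sigma_0*(1-d/W) = 891*(1-8/20) = 534.6 MPa

534.6 MPa


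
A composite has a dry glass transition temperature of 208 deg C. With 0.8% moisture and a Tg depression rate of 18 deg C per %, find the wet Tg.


Tg_wet = Tg_dry - k*moisture = 208 - 18*0.8 = 193.6 deg C

193.6 deg C


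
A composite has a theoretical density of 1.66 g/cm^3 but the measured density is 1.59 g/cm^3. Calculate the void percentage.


Void% = (rho_theo - rho_actual)/rho_theo * 100 = (1.66 - 1.59)/1.66 * 100 = 4.22%

4.22%


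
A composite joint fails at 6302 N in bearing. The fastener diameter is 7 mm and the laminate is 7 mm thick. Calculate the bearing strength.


sigma_br = F/(d*h) = 6302/(7*7) = 128.6 MPa

128.6 MPa


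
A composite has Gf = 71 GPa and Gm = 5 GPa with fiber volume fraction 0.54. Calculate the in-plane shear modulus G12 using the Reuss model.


1/G12 = Vf/Gf + (1-Vf)/Gm = 0.54/71 + 0.46/5
G12 = 10.04 GPa

10.04 GPa


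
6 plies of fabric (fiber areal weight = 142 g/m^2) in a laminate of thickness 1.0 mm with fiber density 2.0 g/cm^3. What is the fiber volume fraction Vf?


Vf = n * FAW / (rho_f * h * 1000) = 6 * 142 / (2.0 * 1.0 * 1000) = 0.426

0.426


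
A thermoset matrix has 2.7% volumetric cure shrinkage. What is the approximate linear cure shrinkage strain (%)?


Linear shrinkage ≈ vol_shrink/3 = 2.7/3 = 0.9%

0.9%


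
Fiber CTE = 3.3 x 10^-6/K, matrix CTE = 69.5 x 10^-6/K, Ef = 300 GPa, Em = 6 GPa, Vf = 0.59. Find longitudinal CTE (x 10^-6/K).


E1 = Ef*Vf + Em*(1-Vf) = 179.46
alpha_1 = (alpha_f*Ef*Vf + alpha_m*Em*(1-Vf))/E1 = 4.21 x 10^-6/K

4.21 x 10^-6/K


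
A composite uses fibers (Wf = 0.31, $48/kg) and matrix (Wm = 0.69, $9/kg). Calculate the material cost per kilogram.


Cost = cost_f*Wf + cost_m*Wm = 48*0.31 + 9*0.69 = $21.09/kg

$21.09/kg


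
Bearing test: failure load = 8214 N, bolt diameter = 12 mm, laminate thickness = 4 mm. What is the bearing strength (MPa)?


sigma_br = F/(d*h) = 8214/(12*4) = 171.1 MPa

171.1 MPa
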